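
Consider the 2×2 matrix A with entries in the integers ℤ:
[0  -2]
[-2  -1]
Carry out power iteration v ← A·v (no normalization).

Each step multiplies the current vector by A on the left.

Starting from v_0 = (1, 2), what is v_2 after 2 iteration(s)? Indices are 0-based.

v_0 = (1, 2).
v_1 = A·v_0 = (-4, -4).
v_2 = A·v_1 = (8, 12).

v_2 = (8, 12)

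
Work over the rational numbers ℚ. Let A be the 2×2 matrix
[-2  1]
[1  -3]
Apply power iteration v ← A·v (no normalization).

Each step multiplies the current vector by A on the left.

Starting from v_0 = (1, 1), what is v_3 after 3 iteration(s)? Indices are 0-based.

v_0 = (1, 1).
v_1 = A·v_0 = (-1, -2).
v_2 = A·v_1 = (0, 5).
v_3 = A·v_2 = (5, -15).

v_3 = (5, -15)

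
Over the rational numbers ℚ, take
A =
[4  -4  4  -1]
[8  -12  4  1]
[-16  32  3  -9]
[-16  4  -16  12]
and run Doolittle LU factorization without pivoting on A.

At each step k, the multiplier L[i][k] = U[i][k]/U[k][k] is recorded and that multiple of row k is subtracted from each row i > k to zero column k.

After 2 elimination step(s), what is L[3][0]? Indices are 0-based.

L[3][0] = -4

Step 1: pivot at (0,0) is 4.
  row1 ← row1 − (2)·row0  ⇒  L[1][0]=2, U row1=(0, -4, -4, 3)
  row2 ← row2 − (-4)·row0  ⇒  L[2][0]=-4, U row2=(0, 16, 19, -13)
  row3 ← row3 − (-4)·row0  ⇒  L[3][0]=-4, U row3=(0, -12, 0, 8)
Step 2: pivot at (1,1) is -4.
  row2 ← row2 − (-4)·row1  ⇒  L[2][1]=-4, U row2=(0, 0, 3, -1)
  row3 ← row3 − (3)·row1  ⇒  L[3][1]=3, U row3=(0, 0, 12, -1)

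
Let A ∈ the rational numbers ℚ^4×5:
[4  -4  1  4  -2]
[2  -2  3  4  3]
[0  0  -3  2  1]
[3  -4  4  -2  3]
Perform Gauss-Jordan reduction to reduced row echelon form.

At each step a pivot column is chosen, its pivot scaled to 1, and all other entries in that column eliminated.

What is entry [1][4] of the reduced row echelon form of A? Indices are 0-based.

step 1: normalize row 0 (÷4) = (1, -1, 1/4, 1, -1/2)
  row 1: subtract 2×row0 = (0, 0, 5/2, 2, 4)
  row 3: subtract 3×row0 = (0, -1, 13/4, -5, 9/2)
step 2: exchange rows 1,3
step 2: normalize row 1 (÷-1) = (0, 1, -13/4, 5, -9/2)
  row 0: subtract -1×row1 = (1, 0, -3, 6, -5)
step 3: normalize row 2 (÷-3) = (0, 0, 1, -2/3, -1/3)
  row 0: subtract -3×row2 = (1, 0, 0, 4, -6)
  row 1: subtract -13/4×row2 = (0, 1, 0, 17/6, -67/12)
  row 3: subtract 5/2×row2 = (0, 0, 0, 11/3, 29/6)
step 4: normalize row 3 (÷11/3) = (0, 0, 0, 1, 29/22)
  row 0: subtract 4×row3 = (1, 0, 0, 0, -124/11)
  row 1: subtract 17/6×row3 = (0, 1, 0, 0, -205/22)
  row 2: subtract -2/3×row3 = (0, 0, 1, 0, 6/11)

M[1][4] = -205/22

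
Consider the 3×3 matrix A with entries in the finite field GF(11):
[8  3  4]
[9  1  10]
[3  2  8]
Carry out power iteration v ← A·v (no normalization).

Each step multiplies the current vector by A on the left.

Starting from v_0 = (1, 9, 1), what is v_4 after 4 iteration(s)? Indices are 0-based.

v_0 = (1, 9, 1).
v_1 = A·v_0 = (6, 6, 7).
v_2 = A·v_1 = (6, 9, 9).
v_3 = A·v_2 = (1, 10, 9).
v_4 = A·v_3 = (8, 10, 7).

v_4 = (8, 10, 7)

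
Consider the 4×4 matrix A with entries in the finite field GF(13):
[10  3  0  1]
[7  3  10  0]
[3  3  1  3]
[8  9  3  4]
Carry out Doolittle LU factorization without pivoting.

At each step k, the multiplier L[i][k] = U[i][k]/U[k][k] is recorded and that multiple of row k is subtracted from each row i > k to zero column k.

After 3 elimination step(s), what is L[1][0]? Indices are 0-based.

[col 0] pivot 10
  R1 -= 2*R0 → (0, 10, 10, 11)  (L[1][0] := 2)
  R2 -= 12*R0 → (0, 6, 1, 4)  (L[2][0] := 12)
  R3 -= 6*R0 → (0, 4, 3, 11)  (L[3][0] := 6)
[col 1] pivot 10
  R2 -= 11*R1 → (0, 0, 8, 0)  (L[2][1] := 11)
  R3 -= 3*R1 → (0, 0, 12, 4)  (L[3][1] := 3)
[col 2] pivot 8
  R3 -= 8*R2 → (0, 0, 0, 4)  (L[3][2] := 8)

L[1][0] = 2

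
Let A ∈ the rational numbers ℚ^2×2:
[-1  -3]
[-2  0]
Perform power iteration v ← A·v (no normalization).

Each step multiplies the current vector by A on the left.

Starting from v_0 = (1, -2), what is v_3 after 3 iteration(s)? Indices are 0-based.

v_3 = (29, -2)

v_0 = (1, -2).
v_1 = A·v_0 = (5, -2).
v_2 = A·v_1 = (1, -10).
v_3 = A·v_2 = (29, -2).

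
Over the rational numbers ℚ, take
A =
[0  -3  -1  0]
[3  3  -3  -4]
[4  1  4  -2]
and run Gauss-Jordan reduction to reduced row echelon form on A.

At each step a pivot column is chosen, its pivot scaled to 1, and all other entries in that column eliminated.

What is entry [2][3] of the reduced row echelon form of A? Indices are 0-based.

M[2][3] = 10/27

step 1: exchange rows 0,1
step 1: normalize row 0 (÷3) = (1, 1, -1, -4/3)
  row 2: subtract 4×row0 = (0, -3, 8, 10/3)
step 2: normalize row 1 (÷-3) = (0, 1, 1/3, 0)
  row 0: subtract 1×row1 = (1, 0, -4/3, -4/3)
  row 2: subtract -3×row1 = (0, 0, 9, 10/3)
step 3: normalize row 2 (÷9) = (0, 0, 1, 10/27)
  row 0: subtract -4/3×row2 = (1, 0, 0, -68/81)
  row 1: subtract 1/3×row2 = (0, 1, 0, -10/81)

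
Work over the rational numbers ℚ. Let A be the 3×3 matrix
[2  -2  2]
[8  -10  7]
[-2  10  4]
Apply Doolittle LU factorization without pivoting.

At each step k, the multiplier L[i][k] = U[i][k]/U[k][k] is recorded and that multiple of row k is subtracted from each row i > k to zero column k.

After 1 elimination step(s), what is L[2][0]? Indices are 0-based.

L[2][0] = -1

[col 0] pivot 2
  R1 -= 4*R0 → (0, -2, -1)  (L[1][0] := 4)
  R2 -= -1*R0 → (0, 8, 6)  (L[2][0] := -1)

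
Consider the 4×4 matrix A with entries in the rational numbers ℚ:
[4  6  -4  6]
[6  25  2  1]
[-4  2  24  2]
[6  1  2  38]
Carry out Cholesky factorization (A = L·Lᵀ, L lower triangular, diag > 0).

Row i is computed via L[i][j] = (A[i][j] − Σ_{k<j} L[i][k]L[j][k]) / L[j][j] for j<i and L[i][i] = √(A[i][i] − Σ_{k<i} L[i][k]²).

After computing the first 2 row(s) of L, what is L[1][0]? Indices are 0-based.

L[1][0] = 3

Step 1: L[0][0] = √(4) = 2.
  L[1][0] = (6) / L[0][0] = 3.
Step 2: L[1][1] = √(16) = 4.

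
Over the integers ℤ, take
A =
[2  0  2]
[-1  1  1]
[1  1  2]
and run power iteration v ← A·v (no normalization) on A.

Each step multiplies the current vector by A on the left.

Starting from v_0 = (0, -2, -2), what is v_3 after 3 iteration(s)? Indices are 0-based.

v_3 = (-80, -6, -66)

v_0 = (0, -2, -2).
v_1 = A·v_0 = (-4, -4, -6).
v_2 = A·v_1 = (-20, -6, -20).
v_3 = A·v_2 = (-80, -6, -66).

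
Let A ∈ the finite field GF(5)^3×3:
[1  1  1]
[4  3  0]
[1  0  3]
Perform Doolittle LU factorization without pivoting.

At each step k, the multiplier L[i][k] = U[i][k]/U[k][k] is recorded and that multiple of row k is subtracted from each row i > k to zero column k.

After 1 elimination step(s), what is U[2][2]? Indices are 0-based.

U[2][2] = 2

k=0: U[0][0]=1
  eliminate (1,0): mult=4, new row 1: (0, 4, 1); set L[1][0]=4
  eliminate (2,0): mult=1, new row 2: (0, 4, 2); set L[2][0]=1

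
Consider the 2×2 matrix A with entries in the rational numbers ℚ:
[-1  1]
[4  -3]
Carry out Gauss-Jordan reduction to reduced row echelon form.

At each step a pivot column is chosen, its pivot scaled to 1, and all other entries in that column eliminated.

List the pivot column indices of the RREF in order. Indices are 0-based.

pivot columns: 0, 1

step 1: normalize row 0 (÷-1) = (1, -1)
  row 1: subtract 4×row0 = (0, 1)
step 2: normalize row 1 (÷1) = (0, 1)
  row 0: subtract -1×row1 = (1, 0)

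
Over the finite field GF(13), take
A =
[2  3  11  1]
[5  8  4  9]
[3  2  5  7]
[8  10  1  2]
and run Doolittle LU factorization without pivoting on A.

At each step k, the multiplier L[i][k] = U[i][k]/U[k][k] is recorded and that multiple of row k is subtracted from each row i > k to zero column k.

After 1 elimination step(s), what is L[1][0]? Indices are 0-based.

L[1][0] = 9

[col 0] pivot 2
  R1 -= 9*R0 → (0, 7, 9, 0)  (L[1][0] := 9)
  R2 -= 8*R0 → (0, 4, 8, 12)  (L[2][0] := 8)
  R3 -= 4*R0 → (0, 11, 9, 11)  (L[3][0] := 4)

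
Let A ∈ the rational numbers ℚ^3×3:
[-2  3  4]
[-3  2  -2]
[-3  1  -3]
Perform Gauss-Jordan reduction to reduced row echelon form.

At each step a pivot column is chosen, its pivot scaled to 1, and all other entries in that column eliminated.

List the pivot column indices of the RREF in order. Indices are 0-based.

pivot columns: 0, 1, 2

[1] R0 /= -2  ⇒  (1, -3/2, -2)
     R1 -= -3·R0  ⇒  (0, -5/2, -8)
     R2 -= -3·R0  ⇒  (0, -7/2, -9)
[2] R1 /= -5/2  ⇒  (0, 1, 16/5)
     R0 -= -3/2·R1  ⇒  (1, 0, 14/5)
     R2 -= -7/2·R1  ⇒  (0, 0, 11/5)
[3] R2 /= 11/5  ⇒  (0, 0, 1)
     R0 -= 14/5·R2  ⇒  (1, 0, 0)
     R1 -= 16/5·R2  ⇒  (0, 1, 0)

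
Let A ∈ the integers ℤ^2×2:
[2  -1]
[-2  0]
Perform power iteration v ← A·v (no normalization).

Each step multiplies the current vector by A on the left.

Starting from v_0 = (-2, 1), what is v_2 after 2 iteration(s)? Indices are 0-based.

v_2 = (-14, 10)

v_0 = (-2, 1).
v_1 = A·v_0 = (-5, 4).
v_2 = A·v_1 = (-14, 10).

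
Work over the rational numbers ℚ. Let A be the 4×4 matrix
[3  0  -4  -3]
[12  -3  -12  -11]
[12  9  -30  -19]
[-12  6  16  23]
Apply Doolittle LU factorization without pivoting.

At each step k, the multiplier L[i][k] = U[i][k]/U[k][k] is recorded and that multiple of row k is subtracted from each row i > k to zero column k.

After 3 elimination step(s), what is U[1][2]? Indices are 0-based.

Step 1: pivot at (0,0) is 3.
  row1 ← row1 − (4)·row0  ⇒  L[1][0]=4, U row1=(0, -3, 4, 1)
  row2 ← row2 − (4)·row0  ⇒  L[2][0]=4, U row2=(0, 9, -14, -7)
  row3 ← row3 − (-4)·row0  ⇒  L[3][0]=-4, U row3=(0, 6, 0, 11)
Step 2: pivot at (1,1) is -3.
  row2 ← row2 − (-3)·row1  ⇒  L[2][1]=-3, U row2=(0, 0, -2, -4)
  row3 ← row3 − (-2)·row1  ⇒  L[3][1]=-2, U row3=(0, 0, 8, 13)
Step 3: pivot at (2,2) is -2.
  row3 ← row3 − (-4)·row2  ⇒  L[3][2]=-4, U row3=(0, 0, 0, -3)

U[1][2] = 4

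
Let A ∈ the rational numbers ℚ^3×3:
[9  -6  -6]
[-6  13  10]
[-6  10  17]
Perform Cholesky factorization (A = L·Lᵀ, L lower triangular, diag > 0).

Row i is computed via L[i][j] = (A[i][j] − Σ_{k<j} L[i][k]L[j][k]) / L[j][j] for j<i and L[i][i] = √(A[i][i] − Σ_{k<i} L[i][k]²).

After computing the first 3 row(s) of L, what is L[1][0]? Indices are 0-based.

L[1][0] = -2

Step 1: L[0][0] = √(9) = 3.
  L[1][0] = (-6) / L[0][0] = -2.
Step 2: L[1][1] = √(9) = 3.
  L[2][0] = (-6) / L[0][0] = -2.
  L[2][1] = (6) / L[1][1] = 2.
Step 3: L[2][2] = √(9) = 3.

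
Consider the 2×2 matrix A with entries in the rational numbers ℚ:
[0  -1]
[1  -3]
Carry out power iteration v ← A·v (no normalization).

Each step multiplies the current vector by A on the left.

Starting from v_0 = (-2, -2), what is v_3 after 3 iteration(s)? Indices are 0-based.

v_0 = (-2, -2).
v_1 = A·v_0 = (2, 4).
v_2 = A·v_1 = (-4, -10).
v_3 = A·v_2 = (10, 26).

v_3 = (10, 26)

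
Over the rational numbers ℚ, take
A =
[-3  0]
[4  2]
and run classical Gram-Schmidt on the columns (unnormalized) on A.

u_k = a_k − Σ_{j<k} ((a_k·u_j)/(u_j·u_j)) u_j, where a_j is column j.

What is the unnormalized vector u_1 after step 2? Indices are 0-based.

Step 1: u_0 = a_0 = (-3, 4).
Step 2: u_1 = a_1 − (8/25)·u_0 = (24/25, 18/25).

u_1 = (24/25, 18/25)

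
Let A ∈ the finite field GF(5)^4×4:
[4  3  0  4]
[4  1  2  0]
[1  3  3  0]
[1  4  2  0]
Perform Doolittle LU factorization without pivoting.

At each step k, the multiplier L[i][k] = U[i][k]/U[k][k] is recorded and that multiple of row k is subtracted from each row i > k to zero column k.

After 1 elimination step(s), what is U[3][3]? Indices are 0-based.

U[3][3] = 4

k=0: U[0][0]=4
  eliminate (1,0): mult=1, new row 1: (0, 3, 2, 1); set L[1][0]=1
  eliminate (2,0): mult=4, new row 2: (0, 1, 3, 4); set L[2][0]=4
  eliminate (3,0): mult=4, new row 3: (0, 2, 2, 4); set L[3][0]=4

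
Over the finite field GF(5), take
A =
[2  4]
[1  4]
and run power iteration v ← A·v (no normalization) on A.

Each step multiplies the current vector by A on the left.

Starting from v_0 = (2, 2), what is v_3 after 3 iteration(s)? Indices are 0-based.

v_3 = (1, 2)

v_0 = (2, 2).
v_1 = A·v_0 = (2, 0).
v_2 = A·v_1 = (4, 2).
v_3 = A·v_2 = (1, 2).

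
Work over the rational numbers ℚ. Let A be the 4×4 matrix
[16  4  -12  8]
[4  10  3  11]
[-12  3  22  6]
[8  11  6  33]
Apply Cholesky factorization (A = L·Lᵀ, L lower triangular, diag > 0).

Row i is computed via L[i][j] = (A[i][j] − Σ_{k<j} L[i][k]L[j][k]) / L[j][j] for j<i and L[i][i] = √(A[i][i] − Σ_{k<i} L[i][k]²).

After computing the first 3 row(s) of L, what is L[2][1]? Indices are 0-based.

Step 1: L[0][0] = √(16) = 4.
  L[1][0] = (4) / L[0][0] = 1.
Step 2: L[1][1] = √(9) = 3.
  L[2][0] = (-12) / L[0][0] = -3.
  L[2][1] = (6) / L[1][1] = 2.
Step 3: L[2][2] = √(9) = 3.

L[2][1] = 2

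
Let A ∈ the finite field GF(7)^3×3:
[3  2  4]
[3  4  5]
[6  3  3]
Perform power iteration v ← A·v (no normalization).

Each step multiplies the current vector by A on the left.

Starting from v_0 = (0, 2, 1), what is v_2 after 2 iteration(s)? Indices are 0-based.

v_2 = (2, 2, 2)

v_0 = (0, 2, 1).
v_1 = A·v_0 = (1, 6, 2).
v_2 = A·v_1 = (2, 2, 2).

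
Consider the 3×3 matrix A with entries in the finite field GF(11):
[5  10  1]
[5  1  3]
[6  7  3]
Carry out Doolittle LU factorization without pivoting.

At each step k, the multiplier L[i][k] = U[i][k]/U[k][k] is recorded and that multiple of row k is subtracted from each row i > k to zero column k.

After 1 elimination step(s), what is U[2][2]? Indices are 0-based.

k=0: U[0][0]=5
  eliminate (1,0): mult=1, new row 1: (0, 2, 2); set L[1][0]=1
  eliminate (2,0): mult=10, new row 2: (0, 6, 4); set L[2][0]=10

U[2][2] = 4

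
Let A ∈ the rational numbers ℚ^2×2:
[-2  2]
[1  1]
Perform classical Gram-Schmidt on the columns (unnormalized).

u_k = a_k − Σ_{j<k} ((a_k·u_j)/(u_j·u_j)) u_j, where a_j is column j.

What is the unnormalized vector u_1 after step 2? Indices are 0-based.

Step 1: u_0 = a_0 = (-2, 1).
Step 2: u_1 = a_1 − (-3/5)·u_0 = (4/5, 8/5).

u_1 = (4/5, 8/5)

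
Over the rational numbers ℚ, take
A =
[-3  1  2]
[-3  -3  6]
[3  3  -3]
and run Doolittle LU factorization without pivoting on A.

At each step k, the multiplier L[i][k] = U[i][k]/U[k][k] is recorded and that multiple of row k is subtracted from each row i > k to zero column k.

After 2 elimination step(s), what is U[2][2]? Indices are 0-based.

U[2][2] = 3

Step 1: pivot at (0,0) is -3.
  row1 ← row1 − (1)·row0  ⇒  L[1][0]=1, U row1=(0, -4, 4)
  row2 ← row2 − (-1)·row0  ⇒  L[2][0]=-1, U row2=(0, 4, -1)
Step 2: pivot at (1,1) is -4.
  row2 ← row2 − (-1)·row1  ⇒  L[2][1]=-1, U row2=(0, 0, 3)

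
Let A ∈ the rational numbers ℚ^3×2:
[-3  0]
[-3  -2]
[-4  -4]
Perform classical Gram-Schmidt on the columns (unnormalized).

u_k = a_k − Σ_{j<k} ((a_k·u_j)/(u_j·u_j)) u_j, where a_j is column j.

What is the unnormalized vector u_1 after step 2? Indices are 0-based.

u_1 = (33/17, -1/17, -24/17)

Step 1: u_0 = a_0 = (-3, -3, -4).
Step 2: u_1 = a_1 − (11/17)·u_0 = (33/17, -1/17, -24/17).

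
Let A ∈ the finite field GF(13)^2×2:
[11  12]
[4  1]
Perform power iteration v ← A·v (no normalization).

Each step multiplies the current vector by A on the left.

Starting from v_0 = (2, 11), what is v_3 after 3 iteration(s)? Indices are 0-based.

v_3 = (6, 3)

v_0 = (2, 11).
v_1 = A·v_0 = (11, 6).
v_2 = A·v_1 = (11, 11).
v_3 = A·v_2 = (6, 3).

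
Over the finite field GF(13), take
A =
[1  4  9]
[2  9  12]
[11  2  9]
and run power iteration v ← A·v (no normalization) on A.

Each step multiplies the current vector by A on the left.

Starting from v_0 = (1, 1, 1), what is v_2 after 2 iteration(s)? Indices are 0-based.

v_0 = (1, 1, 1).
v_1 = A·v_0 = (1, 10, 9).
v_2 = A·v_1 = (5, 5, 8).

v_2 = (5, 5, 8)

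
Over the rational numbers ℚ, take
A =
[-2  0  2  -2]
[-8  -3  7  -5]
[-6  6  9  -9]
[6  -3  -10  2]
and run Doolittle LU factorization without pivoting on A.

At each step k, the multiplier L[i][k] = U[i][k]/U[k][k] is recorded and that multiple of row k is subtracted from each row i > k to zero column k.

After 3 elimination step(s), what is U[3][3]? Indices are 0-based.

U[3][3] = 2

k=0: U[0][0]=-2
  eliminate (1,0): mult=4, new row 1: (0, -3, -1, 3); set L[1][0]=4
  eliminate (2,0): mult=3, new row 2: (0, 6, 3, -3); set L[2][0]=3
  eliminate (3,0): mult=-3, new row 3: (0, -3, -4, -4); set L[3][0]=-3
k=1: U[1][1]=-3
  eliminate (2,1): mult=-2, new row 2: (0, 0, 1, 3); set L[2][1]=-2
  eliminate (3,1): mult=1, new row 3: (0, 0, -3, -7); set L[3][1]=1
k=2: U[2][2]=1
  eliminate (3,2): mult=-3, new row 3: (0, 0, 0, 2); set L[3][2]=-3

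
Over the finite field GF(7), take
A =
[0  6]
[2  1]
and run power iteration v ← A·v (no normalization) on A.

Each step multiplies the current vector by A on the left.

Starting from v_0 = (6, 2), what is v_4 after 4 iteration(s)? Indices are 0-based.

v_0 = (6, 2).
v_1 = A·v_0 = (5, 0).
v_2 = A·v_1 = (0, 3).
v_3 = A·v_2 = (4, 3).
v_4 = A·v_3 = (4, 4).

v_4 = (4, 4)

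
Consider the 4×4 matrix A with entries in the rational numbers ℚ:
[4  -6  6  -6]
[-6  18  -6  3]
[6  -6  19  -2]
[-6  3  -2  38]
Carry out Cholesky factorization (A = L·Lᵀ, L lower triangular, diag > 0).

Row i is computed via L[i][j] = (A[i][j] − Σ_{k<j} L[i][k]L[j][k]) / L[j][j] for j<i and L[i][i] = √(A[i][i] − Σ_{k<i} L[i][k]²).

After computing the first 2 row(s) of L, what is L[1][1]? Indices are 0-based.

Step 1: L[0][0] = √(4) = 2.
  L[1][0] = (-6) / L[0][0] = -3.
Step 2: L[1][1] = √(9) = 3.

L[1][1] = 3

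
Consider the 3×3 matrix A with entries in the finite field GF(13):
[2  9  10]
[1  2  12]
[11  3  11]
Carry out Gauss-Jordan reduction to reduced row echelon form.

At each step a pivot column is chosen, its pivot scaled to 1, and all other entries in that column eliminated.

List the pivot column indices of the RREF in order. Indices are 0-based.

pivot(0,0)=2: scale R0 → (1, 11, 5)
  clear (1,0): R1 −= (1)R0 → (0, 4, 7)
  clear (2,0): R2 −= (11)R0 → (0, 12, 8)
pivot(1,1)=4: scale R1 → (0, 1, 5)
  clear (0,1): R0 −= (11)R1 → (1, 0, 2)
  clear (2,1): R2 −= (12)R1 → (0, 0, 0)
col 2: no nonzero at/below row 2; advance.

pivot columns: 0, 1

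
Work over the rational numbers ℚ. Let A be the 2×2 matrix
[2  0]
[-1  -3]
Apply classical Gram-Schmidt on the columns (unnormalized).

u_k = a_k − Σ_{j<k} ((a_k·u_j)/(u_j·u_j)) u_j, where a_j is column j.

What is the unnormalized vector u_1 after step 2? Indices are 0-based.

u_1 = (-6/5, -12/5)

Step 1: u_0 = a_0 = (2, -1).
Step 2: u_1 = a_1 − (3/5)·u_0 = (-6/5, -12/5).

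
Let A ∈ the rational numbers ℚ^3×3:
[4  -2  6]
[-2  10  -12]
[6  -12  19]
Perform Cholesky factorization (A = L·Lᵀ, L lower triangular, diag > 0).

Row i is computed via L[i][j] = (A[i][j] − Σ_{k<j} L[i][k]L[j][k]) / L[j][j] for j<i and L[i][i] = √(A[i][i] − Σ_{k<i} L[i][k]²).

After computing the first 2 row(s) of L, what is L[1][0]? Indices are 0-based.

L[1][0] = -1

Step 1: L[0][0] = √(4) = 2.
  L[1][0] = (-2) / L[0][0] = -1.
Step 2: L[1][1] = √(9) = 3.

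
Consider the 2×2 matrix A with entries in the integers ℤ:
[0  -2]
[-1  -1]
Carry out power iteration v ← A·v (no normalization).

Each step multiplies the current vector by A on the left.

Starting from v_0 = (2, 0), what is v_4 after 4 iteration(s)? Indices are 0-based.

v_0 = (2, 0).
v_1 = A·v_0 = (0, -2).
v_2 = A·v_1 = (4, 2).
v_3 = A·v_2 = (-4, -6).
v_4 = A·v_3 = (12, 10).

v_4 = (12, 10)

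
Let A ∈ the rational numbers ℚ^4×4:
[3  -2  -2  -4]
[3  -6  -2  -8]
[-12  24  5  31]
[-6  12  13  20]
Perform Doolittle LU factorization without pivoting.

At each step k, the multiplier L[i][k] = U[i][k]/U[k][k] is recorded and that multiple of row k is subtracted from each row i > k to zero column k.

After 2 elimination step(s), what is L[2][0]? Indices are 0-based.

L[2][0] = -4

k=0: U[0][0]=3
  eliminate (1,0): mult=1, new row 1: (0, -4, 0, -4); set L[1][0]=1
  eliminate (2,0): mult=-4, new row 2: (0, 16, -3, 15); set L[2][0]=-4
  eliminate (3,0): mult=-2, new row 3: (0, 8, 9, 12); set L[3][0]=-2
k=1: U[1][1]=-4
  eliminate (2,1): mult=-4, new row 2: (0, 0, -3, -1); set L[2][1]=-4
  eliminate (3,1): mult=-2, new row 3: (0, 0, 9, 4); set L[3][1]=-2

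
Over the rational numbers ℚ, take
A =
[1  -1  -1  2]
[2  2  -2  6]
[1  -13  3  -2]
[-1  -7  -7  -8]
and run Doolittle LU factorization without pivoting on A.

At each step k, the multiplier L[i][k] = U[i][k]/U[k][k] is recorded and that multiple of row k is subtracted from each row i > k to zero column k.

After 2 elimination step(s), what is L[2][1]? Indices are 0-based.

L[2][1] = -3

k=0: U[0][0]=1
  eliminate (1,0): mult=2, new row 1: (0, 4, 0, 2); set L[1][0]=2
  eliminate (2,0): mult=1, new row 2: (0, -12, 4, -4); set L[2][0]=1
  eliminate (3,0): mult=-1, new row 3: (0, -8, -8, -6); set L[3][0]=-1
k=1: U[1][1]=4
  eliminate (2,1): mult=-3, new row 2: (0, 0, 4, 2); set L[2][1]=-3
  eliminate (3,1): mult=-2, new row 3: (0, 0, -8, -2); set L[3][1]=-2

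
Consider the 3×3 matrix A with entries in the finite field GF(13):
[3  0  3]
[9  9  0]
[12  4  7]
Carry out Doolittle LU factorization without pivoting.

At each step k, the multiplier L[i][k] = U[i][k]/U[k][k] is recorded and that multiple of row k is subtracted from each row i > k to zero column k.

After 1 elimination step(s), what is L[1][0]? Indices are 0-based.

L[1][0] = 3

[col 0] pivot 3
  R1 -= 3*R0 → (0, 9, 4)  (L[1][0] := 3)
  R2 -= 4*R0 → (0, 4, 8)  (L[2][0] := 4)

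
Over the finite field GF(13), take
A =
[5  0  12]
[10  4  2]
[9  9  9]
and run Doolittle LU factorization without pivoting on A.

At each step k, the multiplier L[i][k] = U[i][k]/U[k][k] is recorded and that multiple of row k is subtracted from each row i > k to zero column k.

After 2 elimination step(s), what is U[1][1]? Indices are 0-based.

[col 0] pivot 5
  R1 -= 2*R0 → (0, 4, 4)  (L[1][0] := 2)
  R2 -= 7*R0 → (0, 9, 3)  (L[2][0] := 7)
[col 1] pivot 4
  R2 -= 12*R1 → (0, 0, 7)  (L[2][1] := 12)

U[1][1] = 4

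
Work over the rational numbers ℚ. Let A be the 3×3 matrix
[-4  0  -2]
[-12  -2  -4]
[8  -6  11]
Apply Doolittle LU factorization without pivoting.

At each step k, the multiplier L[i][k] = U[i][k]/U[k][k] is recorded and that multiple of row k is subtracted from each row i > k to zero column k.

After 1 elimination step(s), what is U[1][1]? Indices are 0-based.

U[1][1] = -2

[col 0] pivot -4
  R1 -= 3*R0 → (0, -2, 2)  (L[1][0] := 3)
  R2 -= -2*R0 → (0, -6, 7)  (L[2][0] := -2)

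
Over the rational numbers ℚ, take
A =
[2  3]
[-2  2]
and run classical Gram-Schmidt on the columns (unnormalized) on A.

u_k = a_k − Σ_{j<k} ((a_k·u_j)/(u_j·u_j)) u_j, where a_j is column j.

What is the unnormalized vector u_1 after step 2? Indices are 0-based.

Step 1: u_0 = a_0 = (2, -2).
Step 2: u_1 = a_1 − (1/4)·u_0 = (5/2, 5/2).

u_1 = (5/2, 5/2)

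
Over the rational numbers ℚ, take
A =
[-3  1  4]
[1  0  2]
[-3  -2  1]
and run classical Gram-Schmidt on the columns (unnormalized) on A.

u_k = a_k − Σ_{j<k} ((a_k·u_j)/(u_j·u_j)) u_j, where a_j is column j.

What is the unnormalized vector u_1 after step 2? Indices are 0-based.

Step 1: u_0 = a_0 = (-3, 1, -3).
Step 2: u_1 = a_1 − (3/19)·u_0 = (28/19, -3/19, -29/19).

u_1 = (28/19, -3/19, -29/19)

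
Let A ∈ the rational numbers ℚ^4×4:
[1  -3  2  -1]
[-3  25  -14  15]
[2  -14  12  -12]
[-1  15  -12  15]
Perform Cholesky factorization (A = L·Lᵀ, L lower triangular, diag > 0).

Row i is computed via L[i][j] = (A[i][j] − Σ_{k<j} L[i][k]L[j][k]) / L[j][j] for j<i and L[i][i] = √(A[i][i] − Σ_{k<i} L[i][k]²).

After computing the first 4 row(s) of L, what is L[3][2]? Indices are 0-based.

L[3][2] = -2

Step 1: L[0][0] = √(1) = 1.
  L[1][0] = (-3) / L[0][0] = -3.
Step 2: L[1][1] = √(16) = 4.
  L[2][0] = (2) / L[0][0] = 2.
  L[2][1] = (-8) / L[1][1] = -2.
Step 3: L[2][2] = √(4) = 2.
  L[3][0] = (-1) / L[0][0] = -1.
  L[3][1] = (12) / L[1][1] = 3.
  L[3][2] = (-4) / L[2][2] = -2.
Step 4: L[3][3] = √(1) = 1.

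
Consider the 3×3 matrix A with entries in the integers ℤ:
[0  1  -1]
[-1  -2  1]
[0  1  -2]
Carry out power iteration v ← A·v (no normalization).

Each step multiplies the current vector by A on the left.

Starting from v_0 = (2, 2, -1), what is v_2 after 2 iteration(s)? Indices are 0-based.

v_0 = (2, 2, -1).
v_1 = A·v_0 = (3, -7, 4).
v_2 = A·v_1 = (-11, 15, -15).

v_2 = (-11, 15, -15)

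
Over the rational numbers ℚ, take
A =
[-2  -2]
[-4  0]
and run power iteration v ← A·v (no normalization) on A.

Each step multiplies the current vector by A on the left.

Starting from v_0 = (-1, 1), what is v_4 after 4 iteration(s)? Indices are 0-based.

v_4 = (-96, -64)

v_0 = (-1, 1).
v_1 = A·v_0 = (0, 4).
v_2 = A·v_1 = (-8, 0).
v_3 = A·v_2 = (16, 32).
v_4 = A·v_3 = (-96, -64).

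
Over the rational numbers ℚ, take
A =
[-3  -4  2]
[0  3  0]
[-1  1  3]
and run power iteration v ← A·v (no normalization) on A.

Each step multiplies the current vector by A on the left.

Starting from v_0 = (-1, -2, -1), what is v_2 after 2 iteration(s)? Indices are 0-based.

v_0 = (-1, -2, -1).
v_1 = A·v_0 = (9, -6, -4).
v_2 = A·v_1 = (-11, -18, -27).

v_2 = (-11, -18, -27)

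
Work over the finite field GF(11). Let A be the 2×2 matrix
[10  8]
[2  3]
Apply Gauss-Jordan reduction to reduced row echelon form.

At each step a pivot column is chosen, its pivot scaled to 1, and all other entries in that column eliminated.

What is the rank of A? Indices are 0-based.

rank = 2

pivot(0,0)=10: scale R0 → (1, 3)
  clear (1,0): R1 −= (2)R0 → (0, 8)
pivot(1,1)=8: scale R1 → (0, 1)
  clear (0,1): R0 −= (3)R1 → (1, 0)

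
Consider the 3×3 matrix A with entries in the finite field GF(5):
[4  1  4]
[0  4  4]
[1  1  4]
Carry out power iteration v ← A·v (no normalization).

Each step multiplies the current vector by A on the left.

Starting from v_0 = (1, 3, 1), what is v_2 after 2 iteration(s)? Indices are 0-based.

v_0 = (1, 3, 1).
v_1 = A·v_0 = (1, 1, 3).
v_2 = A·v_1 = (2, 1, 4).

v_2 = (2, 1, 4)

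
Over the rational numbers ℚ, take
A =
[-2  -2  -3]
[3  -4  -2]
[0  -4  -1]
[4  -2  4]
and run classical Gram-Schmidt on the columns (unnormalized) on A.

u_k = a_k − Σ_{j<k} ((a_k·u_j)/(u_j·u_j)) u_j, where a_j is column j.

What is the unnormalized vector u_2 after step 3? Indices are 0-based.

Step 1: u_0 = a_0 = (-2, 3, 0, 4).
Step 2: u_1 = a_1 − (-16/29)·u_0 = (-90/29, -68/29, -4, 6/29).
Step 3: u_2 = a_2 − (16/29)·u_0 − (273/452)·u_1 = (-5/226, -253/113, 160/113, 377/226).

u_2 = (-5/226, -253/113, 160/113, 377/226)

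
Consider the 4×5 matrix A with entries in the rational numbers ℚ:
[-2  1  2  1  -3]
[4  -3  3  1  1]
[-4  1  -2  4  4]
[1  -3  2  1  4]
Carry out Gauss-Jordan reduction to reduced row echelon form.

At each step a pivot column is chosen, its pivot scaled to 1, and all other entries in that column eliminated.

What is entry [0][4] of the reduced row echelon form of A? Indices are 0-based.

M[0][4] = -77/127

step 1: normalize row 0 (÷-2) = (1, -1/2, -1, -1/2, 3/2)
  row 1: subtract 4×row0 = (0, -1, 7, 3, -5)
  row 2: subtract -4×row0 = (0, -1, -6, 2, 10)
  row 3: subtract 1×row0 = (0, -5/2, 3, 3/2, 5/2)
step 2: normalize row 1 (÷-1) = (0, 1, -7, -3, 5)
  row 0: subtract -1/2×row1 = (1, 0, -9/2, -2, 4)
  row 2: subtract -1×row1 = (0, 0, -13, -1, 15)
  row 3: subtract -5/2×row1 = (0, 0, -29/2, -6, 15)
step 3: normalize row 2 (÷-13) = (0, 0, 1, 1/13, -15/13)
  row 0: subtract -9/2×row2 = (1, 0, 0, -43/26, -31/26)
  row 1: subtract -7×row2 = (0, 1, 0, -32/13, -40/13)
  row 3: subtract -29/2×row2 = (0, 0, 0, -127/26, -45/26)
step 4: normalize row 3 (÷-127/26) = (0, 0, 0, 1, 45/127)
  row 0: subtract -43/26×row3 = (1, 0, 0, 0, -77/127)
  row 1: subtract -32/13×row3 = (0, 1, 0, 0, -280/127)
  row 2: subtract 1/13×row3 = (0, 0, 1, 0, -150/127)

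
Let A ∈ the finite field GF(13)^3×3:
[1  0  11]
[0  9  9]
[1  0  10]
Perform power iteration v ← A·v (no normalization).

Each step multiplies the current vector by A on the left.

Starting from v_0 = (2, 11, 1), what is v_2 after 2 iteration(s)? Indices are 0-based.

v_0 = (2, 11, 1).
v_1 = A·v_0 = (0, 4, 12).
v_2 = A·v_1 = (2, 1, 3).

v_2 = (2, 1, 3)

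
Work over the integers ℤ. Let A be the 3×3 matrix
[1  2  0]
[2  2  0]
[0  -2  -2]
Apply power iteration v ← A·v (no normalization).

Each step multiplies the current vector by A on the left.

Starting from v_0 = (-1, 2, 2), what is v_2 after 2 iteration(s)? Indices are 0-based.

v_0 = (-1, 2, 2).
v_1 = A·v_0 = (3, 2, -8).
v_2 = A·v_1 = (7, 10, 12).

v_2 = (7, 10, 12)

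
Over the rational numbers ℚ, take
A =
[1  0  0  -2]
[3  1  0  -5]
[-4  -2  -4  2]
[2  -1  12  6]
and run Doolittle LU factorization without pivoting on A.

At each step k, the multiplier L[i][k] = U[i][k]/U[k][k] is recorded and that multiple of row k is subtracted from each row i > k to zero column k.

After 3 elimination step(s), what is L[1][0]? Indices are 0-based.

L[1][0] = 3

k=0: U[0][0]=1
  eliminate (1,0): mult=3, new row 1: (0, 1, 0, 1); set L[1][0]=3
  eliminate (2,0): mult=-4, new row 2: (0, -2, -4, -6); set L[2][0]=-4
  eliminate (3,0): mult=2, new row 3: (0, -1, 12, 10); set L[3][0]=2
k=1: U[1][1]=1
  eliminate (2,1): mult=-2, new row 2: (0, 0, -4, -4); set L[2][1]=-2
  eliminate (3,1): mult=-1, new row 3: (0, 0, 12, 11); set L[3][1]=-1
k=2: U[2][2]=-4
  eliminate (3,2): mult=-3, new row 3: (0, 0, 0, -1); set L[3][2]=-3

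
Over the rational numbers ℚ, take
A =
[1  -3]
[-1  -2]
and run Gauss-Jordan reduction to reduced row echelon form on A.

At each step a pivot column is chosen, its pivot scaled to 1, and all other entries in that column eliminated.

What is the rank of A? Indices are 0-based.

rank = 2

step 1: normalize row 0 (÷1) = (1, -3)
  row 1: subtract -1×row0 = (0, -5)
step 2: normalize row 1 (÷-5) = (0, 1)
  row 0: subtract -3×row1 = (1, 0)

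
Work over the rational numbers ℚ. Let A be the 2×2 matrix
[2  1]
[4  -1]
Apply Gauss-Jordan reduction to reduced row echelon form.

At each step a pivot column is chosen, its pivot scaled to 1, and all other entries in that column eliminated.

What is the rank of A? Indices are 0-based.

pivot(0,0)=2: scale R0 → (1, 1/2)
  clear (1,0): R1 −= (4)R0 → (0, -3)
pivot(1,1)=-3: scale R1 → (0, 1)
  clear (0,1): R0 −= (1/2)R1 → (1, 0)

rank = 2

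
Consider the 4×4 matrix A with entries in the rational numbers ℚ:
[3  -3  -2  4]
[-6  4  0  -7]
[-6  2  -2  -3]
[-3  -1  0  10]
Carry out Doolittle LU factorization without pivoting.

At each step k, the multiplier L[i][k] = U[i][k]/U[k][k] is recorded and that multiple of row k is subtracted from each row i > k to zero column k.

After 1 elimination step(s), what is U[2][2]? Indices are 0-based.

Step 1: pivot at (0,0) is 3.
  row1 ← row1 − (-2)·row0  ⇒  L[1][0]=-2, U row1=(0, -2, -4, 1)
  row2 ← row2 − (-2)·row0  ⇒  L[2][0]=-2, U row2=(0, -4, -6, 5)
  row3 ← row3 − (-1)·row0  ⇒  L[3][0]=-1, U row3=(0, -4, -2, 14)

U[2][2] = -6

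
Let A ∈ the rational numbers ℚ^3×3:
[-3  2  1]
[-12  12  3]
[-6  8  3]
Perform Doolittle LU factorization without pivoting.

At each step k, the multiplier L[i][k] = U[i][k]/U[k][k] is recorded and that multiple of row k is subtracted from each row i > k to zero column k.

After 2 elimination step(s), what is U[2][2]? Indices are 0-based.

U[2][2] = 2

k=0: U[0][0]=-3
  eliminate (1,0): mult=4, new row 1: (0, 4, -1); set L[1][0]=4
  eliminate (2,0): mult=2, new row 2: (0, 4, 1); set L[2][0]=2
k=1: U[1][1]=4
  eliminate (2,1): mult=1, new row 2: (0, 0, 2); set L[2][1]=1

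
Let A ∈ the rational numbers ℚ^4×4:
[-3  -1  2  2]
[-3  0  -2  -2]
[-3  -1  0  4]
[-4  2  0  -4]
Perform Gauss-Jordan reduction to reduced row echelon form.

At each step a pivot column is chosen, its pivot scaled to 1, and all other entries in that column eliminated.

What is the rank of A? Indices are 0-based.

rank = 4

[1] R0 /= -3  ⇒  (1, 1/3, -2/3, -2/3)
     R1 -= -3·R0  ⇒  (0, 1, -4, -4)
     R2 -= -3·R0  ⇒  (0, 0, -2, 2)
     R3 -= -4·R0  ⇒  (0, 10/3, -8/3, -20/3)
[2] R1 /= 1  ⇒  (0, 1, -4, -4)
     R0 -= 1/3·R1  ⇒  (1, 0, 2/3, 2/3)
     R3 -= 10/3·R1  ⇒  (0, 0, 32/3, 20/3)
[3] R2 /= -2  ⇒  (0, 0, 1, -1)
     R0 -= 2/3·R2  ⇒  (1, 0, 0, 4/3)
     R1 -= -4·R2  ⇒  (0, 1, 0, -8)
     R3 -= 32/3·R2  ⇒  (0, 0, 0, 52/3)
[4] R3 /= 52/3  ⇒  (0, 0, 0, 1)
     R0 -= 4/3·R3  ⇒  (1, 0, 0, 0)
     R1 -= -8·R3  ⇒  (0, 1, 0, 0)
     R2 -= -1·R3  ⇒  (0, 0, 1, 0)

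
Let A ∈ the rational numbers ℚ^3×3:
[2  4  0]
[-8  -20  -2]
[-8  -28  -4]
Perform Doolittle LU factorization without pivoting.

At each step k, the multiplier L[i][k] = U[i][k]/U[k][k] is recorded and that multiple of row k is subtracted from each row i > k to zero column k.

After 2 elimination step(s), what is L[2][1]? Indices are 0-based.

[col 0] pivot 2
  R1 -= -4*R0 → (0, -4, -2)  (L[1][0] := -4)
  R2 -= -4*R0 → (0, -12, -4)  (L[2][0] := -4)
[col 1] pivot -4
  R2 -= 3*R1 → (0, 0, 2)  (L[2][1] := 3)

L[2][1] = 3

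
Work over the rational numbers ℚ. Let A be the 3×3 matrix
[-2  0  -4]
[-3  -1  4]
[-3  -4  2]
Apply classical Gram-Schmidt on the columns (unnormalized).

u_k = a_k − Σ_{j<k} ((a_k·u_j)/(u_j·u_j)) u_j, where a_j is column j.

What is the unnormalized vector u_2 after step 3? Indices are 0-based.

Step 1: u_0 = a_0 = (-2, -3, -3).
Step 2: u_1 = a_1 − (15/22)·u_0 = (15/11, 23/22, -43/22).
Step 3: u_2 = a_2 − (-5/11)·u_0 − (-114/149)·u_1 = (-576/149, 512/149, -128/149).

u_2 = (-576/149, 512/149, -128/149)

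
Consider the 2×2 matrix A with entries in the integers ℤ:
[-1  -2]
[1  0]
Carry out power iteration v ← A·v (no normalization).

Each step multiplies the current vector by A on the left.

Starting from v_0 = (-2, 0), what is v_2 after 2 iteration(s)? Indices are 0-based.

v_2 = (2, 2)

v_0 = (-2, 0).
v_1 = A·v_0 = (2, -2).
v_2 = A·v_1 = (2, 2).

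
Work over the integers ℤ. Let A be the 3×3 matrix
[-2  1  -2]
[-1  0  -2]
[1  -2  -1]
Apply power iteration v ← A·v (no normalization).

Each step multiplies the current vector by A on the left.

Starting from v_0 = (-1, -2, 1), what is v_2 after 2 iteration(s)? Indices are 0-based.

v_2 = (-1, -2, -2)

v_0 = (-1, -2, 1).
v_1 = A·v_0 = (-2, -1, 2).
v_2 = A·v_1 = (-1, -2, -2).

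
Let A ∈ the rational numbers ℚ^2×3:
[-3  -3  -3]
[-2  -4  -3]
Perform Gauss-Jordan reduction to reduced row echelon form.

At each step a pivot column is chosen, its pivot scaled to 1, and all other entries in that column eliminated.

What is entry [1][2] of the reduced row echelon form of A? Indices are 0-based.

step 1: normalize row 0 (÷-3) = (1, 1, 1)
  row 1: subtract -2×row0 = (0, -2, -1)
step 2: normalize row 1 (÷-2) = (0, 1, 1/2)
  row 0: subtract 1×row1 = (1, 0, 1/2)

M[1][2] = 1/2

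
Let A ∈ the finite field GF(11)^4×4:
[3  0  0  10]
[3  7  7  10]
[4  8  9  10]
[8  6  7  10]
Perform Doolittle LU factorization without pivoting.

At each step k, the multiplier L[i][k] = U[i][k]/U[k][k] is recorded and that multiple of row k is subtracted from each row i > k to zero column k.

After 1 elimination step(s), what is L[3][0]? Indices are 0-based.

[col 0] pivot 3
  R1 -= 1*R0 → (0, 7, 7, 0)  (L[1][0] := 1)
  R2 -= 5*R0 → (0, 8, 9, 4)  (L[2][0] := 5)
  R3 -= 10*R0 → (0, 6, 7, 9)  (L[3][0] := 10)

L[3][0] = 10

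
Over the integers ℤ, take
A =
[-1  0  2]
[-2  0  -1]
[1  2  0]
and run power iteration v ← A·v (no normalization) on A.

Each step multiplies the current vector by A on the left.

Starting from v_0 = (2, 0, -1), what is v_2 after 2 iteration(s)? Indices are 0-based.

v_0 = (2, 0, -1).
v_1 = A·v_0 = (-4, -3, 2).
v_2 = A·v_1 = (8, 6, -10).

v_2 = (8, 6, -10)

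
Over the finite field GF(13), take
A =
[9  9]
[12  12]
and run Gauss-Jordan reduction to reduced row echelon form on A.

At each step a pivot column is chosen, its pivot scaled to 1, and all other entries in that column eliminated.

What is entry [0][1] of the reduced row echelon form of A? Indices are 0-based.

[1] R0 /= 9  ⇒  (1, 1)
     R1 -= 12·R0  ⇒  (0, 0)
column 1 empty below row 1

M[0][1] = 1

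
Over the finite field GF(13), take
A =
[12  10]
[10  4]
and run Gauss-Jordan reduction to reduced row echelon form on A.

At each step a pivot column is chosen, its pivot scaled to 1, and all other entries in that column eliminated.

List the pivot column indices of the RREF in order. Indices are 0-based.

pivot(0,0)=12: scale R0 → (1, 3)
  clear (1,0): R1 −= (10)R0 → (0, 0)
col 1: no nonzero at/below row 1; advance.

pivot columns: 0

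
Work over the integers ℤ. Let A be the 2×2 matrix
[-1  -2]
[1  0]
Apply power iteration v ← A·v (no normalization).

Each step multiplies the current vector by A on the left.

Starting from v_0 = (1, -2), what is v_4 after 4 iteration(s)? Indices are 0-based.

v_0 = (1, -2).
v_1 = A·v_0 = (3, 1).
v_2 = A·v_1 = (-5, 3).
v_3 = A·v_2 = (-1, -5).
v_4 = A·v_3 = (11, -1).

v_4 = (11, -1)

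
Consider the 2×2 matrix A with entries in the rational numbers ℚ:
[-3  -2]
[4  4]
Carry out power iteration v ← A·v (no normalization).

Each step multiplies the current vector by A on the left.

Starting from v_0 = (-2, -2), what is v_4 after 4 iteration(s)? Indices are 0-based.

v_0 = (-2, -2).
v_1 = A·v_0 = (10, -16).
v_2 = A·v_1 = (2, -24).
v_3 = A·v_2 = (42, -88).
v_4 = A·v_3 = (50, -184).

v_4 = (50, -184)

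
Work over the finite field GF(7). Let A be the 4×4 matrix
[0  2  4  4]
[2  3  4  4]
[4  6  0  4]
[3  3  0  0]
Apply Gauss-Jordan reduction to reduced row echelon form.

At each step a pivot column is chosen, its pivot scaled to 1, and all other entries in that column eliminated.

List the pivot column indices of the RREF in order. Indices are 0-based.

pivot columns: 0, 1, 2, 3

pivot(0,0): swap R0↔R1
pivot(0,0)=2: scale R0 → (1, 5, 2, 2)
  clear (2,0): R2 −= (4)R0 → (0, 0, 6, 3)
  clear (3,0): R3 −= (3)R0 → (0, 2, 1, 1)
pivot(1,1)=2: scale R1 → (0, 1, 2, 2)
  clear (0,1): R0 −= (5)R1 → (1, 0, 6, 6)
  clear (3,1): R3 −= (2)R1 → (0, 0, 4, 4)
pivot(2,2)=6: scale R2 → (0, 0, 1, 4)
  clear (0,2): R0 −= (6)R2 → (1, 0, 0, 3)
  clear (1,2): R1 −= (2)R2 → (0, 1, 0, 1)
  clear (3,2): R3 −= (4)R2 → (0, 0, 0, 2)
pivot(3,3)=2: scale R3 → (0, 0, 0, 1)
  clear (0,3): R0 −= (3)R3 → (1, 0, 0, 0)
  clear (1,3): R1 −= (1)R3 → (0, 1, 0, 0)
  clear (2,3): R2 −= (4)R3 → (0, 0, 1, 0)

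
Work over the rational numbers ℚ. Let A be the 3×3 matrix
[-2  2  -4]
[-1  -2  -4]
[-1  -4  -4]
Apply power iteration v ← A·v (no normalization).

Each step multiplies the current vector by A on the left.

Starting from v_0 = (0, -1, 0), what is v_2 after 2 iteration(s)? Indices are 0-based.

v_2 = (-8, -18, -22)

v_0 = (0, -1, 0).
v_1 = A·v_0 = (-2, 2, 4).
v_2 = A·v_1 = (-8, -18, -22).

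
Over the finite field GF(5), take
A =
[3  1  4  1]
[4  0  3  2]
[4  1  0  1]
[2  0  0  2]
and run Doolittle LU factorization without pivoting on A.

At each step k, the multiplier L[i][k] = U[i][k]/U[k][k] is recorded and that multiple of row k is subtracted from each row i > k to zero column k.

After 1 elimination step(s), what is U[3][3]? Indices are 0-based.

U[3][3] = 3

Step 1: pivot at (0,0) is 3.
  row1 ← row1 − (3)·row0  ⇒  L[1][0]=3, U row1=(0, 2, 1, 4)
  row2 ← row2 − (3)·row0  ⇒  L[2][0]=3, U row2=(0, 3, 3, 3)
  row3 ← row3 − (4)·row0  ⇒  L[3][0]=4, U row3=(0, 1, 4, 3)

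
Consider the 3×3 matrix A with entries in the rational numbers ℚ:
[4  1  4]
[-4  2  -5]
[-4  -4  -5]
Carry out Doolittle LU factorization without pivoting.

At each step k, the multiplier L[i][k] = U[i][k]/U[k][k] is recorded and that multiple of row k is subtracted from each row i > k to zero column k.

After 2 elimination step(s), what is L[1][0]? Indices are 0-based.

L[1][0] = -1

[col 0] pivot 4
  R1 -= -1*R0 → (0, 3, -1)  (L[1][0] := -1)
  R2 -= -1*R0 → (0, -3, -1)  (L[2][0] := -1)
[col 1] pivot 3
  R2 -= -1*R1 → (0, 0, -2)  (L[2][1] := -1)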